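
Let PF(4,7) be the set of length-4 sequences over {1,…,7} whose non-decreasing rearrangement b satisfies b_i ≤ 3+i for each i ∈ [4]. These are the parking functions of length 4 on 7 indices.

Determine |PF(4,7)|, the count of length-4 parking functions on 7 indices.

|PF(4,7)| = (8−4)·8^(4−1) = 4×512 = 2048 (Pollak)
Check (2,1,6,7) → sorted (1,2,6,7): b_i ≤ 3+i ∀i, a PF.

2048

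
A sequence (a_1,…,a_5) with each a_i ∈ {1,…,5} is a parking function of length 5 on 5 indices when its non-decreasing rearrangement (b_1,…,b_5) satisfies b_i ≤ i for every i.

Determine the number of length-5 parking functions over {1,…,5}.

|PF(5,5)| = (5−5+1)·(5+1)^(5−1) = 1×1296 = 1296 (Konheim–Weiss)
Check (1,1,1,2,5) → sorted (1,1,1,2,5): b_i ≤ i ∀i, a PF.

1296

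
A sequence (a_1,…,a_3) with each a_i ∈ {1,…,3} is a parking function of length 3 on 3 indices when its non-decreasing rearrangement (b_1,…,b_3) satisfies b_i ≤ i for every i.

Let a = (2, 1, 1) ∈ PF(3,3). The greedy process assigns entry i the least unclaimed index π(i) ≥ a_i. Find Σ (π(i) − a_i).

2

Σπ = 3·4/2 = 6 (π permutes [3]); Σa = 2+1+1 = 4; disp = 6−4 = 2.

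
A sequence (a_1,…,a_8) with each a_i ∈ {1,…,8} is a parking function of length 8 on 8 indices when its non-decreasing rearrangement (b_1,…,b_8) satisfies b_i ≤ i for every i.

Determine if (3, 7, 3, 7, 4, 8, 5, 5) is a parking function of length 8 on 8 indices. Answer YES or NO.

NO

Rearranged: b = (3, 3, 4, 5, 5, 7, 7, 8).
  b_1=3 > 1
  fails at i=1 ⇒ NO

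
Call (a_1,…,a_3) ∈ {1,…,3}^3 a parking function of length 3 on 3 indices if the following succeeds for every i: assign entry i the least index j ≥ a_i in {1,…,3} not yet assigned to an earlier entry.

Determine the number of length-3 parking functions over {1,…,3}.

16

Count = 1·4^2 = 1 · 16 = 16 (Pollak)
Check (1,2,3) → sorted (1,2,3): b_i ≤ i ∀i, a PF.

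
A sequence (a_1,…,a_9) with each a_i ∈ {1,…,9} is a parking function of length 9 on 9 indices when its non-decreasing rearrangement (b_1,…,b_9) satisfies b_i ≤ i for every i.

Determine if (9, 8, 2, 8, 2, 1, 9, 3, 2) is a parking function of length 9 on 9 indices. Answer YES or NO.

NO

Sorted: b = (1, 2, 2, 2, 3, 8, 8, 9, 9).
  b_1=1 ≤ 1
  b_2=2 ≤ 2
  b_3=2 ≤ 3
  b_4=2 ≤ 4
  b_5=3 ≤ 5
  b_6=8 > 6
  fails at i=6 ⇒ NO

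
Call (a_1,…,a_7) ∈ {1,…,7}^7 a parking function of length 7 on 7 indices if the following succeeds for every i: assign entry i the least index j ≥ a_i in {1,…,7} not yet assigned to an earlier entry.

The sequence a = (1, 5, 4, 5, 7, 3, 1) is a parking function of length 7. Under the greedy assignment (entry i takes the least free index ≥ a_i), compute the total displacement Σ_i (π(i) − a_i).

2

Σπ(i) = 1+…+7 = 28; Σa = 1+5+4+5+7+3+1 = 26; disp = 28−26 = 2.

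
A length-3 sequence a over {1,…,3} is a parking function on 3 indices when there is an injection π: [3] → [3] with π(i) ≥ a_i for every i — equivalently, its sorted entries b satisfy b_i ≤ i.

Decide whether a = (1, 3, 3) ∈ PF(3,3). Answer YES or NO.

Order a: b = (1, 3, 3).
  b_1=1 ≤ 1
  b_2=3 > 2
  fails at i=2 ⇒ NO

NO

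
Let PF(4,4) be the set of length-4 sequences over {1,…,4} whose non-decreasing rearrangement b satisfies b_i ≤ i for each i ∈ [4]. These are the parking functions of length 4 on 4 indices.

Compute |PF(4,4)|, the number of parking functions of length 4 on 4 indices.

|PF(4,4)| = (4+1−4)·(4+1)^{4−1} = 1 · 125 = 125 (Pollak)
One tuple (1,3,2,2) → sorted (1,2,2,3): b_i ≤ i ∀i, a PF.

125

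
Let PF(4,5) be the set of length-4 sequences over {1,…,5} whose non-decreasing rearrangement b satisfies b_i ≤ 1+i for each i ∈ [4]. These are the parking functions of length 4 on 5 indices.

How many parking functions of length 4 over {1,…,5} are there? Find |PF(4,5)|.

432

|PF| = (5+1−4)·(5+1)^{4−1} = 2×216 = 432 [KW]
Check (5,4,2,1) → sorted (1,2,4,5): b_i ≤ 1+i ∀i, a PF.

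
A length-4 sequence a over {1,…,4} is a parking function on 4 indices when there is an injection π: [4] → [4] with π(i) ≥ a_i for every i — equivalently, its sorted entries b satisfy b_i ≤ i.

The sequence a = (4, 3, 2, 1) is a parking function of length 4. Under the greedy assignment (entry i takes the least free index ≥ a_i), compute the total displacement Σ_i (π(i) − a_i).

0

Σπ = 4·5/2 = 10 (π permutes [4]); Σa = 4+3+2+1 = 10; disp = 10−10 = 0.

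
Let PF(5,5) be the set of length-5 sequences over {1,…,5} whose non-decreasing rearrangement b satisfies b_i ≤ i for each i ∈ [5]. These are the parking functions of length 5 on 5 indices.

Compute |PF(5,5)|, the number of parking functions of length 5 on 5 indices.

Count = (6−5)·6^(5−1) = 1·1296 = 1296 (Pollak)
One tuple (5,2,1,3,4) → sorted (1,2,3,4,5): b_i ≤ i ∀i, a PF.

1296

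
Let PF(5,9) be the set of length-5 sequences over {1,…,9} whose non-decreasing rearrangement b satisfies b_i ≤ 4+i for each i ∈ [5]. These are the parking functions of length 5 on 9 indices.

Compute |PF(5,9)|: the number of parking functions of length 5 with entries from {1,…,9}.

50000

Count = (10−5)·10^(5−1) = 5 · 10000 = 50000 (Pollak)
One tuple (5,6,3,8,7) → sorted (3,5,6,7,8): b_i ≤ 4+i ∀i, a PF.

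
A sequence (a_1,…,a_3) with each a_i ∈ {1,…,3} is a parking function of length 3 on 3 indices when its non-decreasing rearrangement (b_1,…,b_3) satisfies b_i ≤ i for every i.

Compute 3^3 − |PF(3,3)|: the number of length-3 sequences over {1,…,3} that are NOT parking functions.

11

|PF(3,3)| = (4−3)·4^(3−1) = 1×16 = 16 (Konheim–Weiss)
One tuple (2,3,3) → sorted (2,3,3): b_1=2>1, not a PF.
3^3 − 16 = 27 − 16 = 11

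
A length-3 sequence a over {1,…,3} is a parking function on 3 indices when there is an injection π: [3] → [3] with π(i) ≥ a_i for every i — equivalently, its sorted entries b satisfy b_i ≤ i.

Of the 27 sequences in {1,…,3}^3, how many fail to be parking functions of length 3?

11

|PF(3,3)| = 1·4^2 = 1·16 = 16 (Pollak)
One tuple (3,2,3) → sorted (2,3,3): b_1=2>1, not a PF.
Total 27; non-PF = 27−16 = 11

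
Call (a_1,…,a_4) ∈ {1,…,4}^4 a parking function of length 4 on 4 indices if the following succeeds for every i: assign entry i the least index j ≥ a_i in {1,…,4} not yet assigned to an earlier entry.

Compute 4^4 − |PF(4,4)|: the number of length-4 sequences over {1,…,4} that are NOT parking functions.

131

|PF| = (4−4+1)·(4+1)^(4−1) = 1×125 = 125 [KW]
Example (3,4,1,3) → sorted (1,3,3,4): b_2=3>2, not a PF.
So 256 − 125 = 131 fail.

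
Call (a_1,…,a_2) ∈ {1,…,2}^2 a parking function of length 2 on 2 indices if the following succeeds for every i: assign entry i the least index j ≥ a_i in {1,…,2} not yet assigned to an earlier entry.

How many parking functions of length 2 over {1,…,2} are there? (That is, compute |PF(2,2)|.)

3

|PF(2,2)| = (2−2+1)·(2+1)^(2−1) = 1·3 = 3 [KW]
Example (1,2) → sorted (1,2): b_i ≤ i ∀i, a PF.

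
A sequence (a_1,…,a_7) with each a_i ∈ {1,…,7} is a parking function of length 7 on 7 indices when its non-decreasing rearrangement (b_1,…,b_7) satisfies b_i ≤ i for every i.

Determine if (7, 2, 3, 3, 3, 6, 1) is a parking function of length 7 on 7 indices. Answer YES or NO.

YES

Rearranged: b = (1, 2, 3, 3, 3, 6, 7).
  b_1=1 ≤ 1
  b_2=2 ≤ 2
  b_3=3 ≤ 3
  b_4=3 ≤ 4
  b_5=3 ≤ 5
  b_6=6 ≤ 6
  b_7=7 ≤ 7
All bounds hold ⇒ YES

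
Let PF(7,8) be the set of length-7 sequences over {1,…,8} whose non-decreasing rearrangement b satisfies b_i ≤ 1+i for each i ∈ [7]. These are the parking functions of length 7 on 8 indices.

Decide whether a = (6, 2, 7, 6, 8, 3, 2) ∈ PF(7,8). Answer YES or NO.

Rearranged: b = (2, 2, 3, 6, 6, 7, 8).
  b_1=2 ≤ 2
  b_2=2 ≤ 3
  b_3=3 ≤ 4
  b_4=6 > 5
  fails at i=4 ⇒ NO

NO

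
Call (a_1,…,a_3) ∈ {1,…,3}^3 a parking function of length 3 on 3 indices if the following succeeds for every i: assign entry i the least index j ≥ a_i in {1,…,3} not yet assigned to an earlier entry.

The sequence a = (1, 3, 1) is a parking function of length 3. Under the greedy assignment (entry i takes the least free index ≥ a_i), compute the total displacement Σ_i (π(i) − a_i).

1

Σπ(i) = 1+…+3 = 6; Σa = 1+3+1 = 5; disp = 6−5 = 1.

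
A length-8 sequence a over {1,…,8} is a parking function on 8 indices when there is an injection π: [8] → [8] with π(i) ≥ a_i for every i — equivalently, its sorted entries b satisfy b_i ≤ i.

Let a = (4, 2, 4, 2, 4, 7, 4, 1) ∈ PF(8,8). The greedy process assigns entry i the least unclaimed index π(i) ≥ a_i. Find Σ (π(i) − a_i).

8

Σπ = 36 ({1..8} each once); Σa = 4+2+4+2+4+7+4+1 = 28; disp = 36−28 = 8.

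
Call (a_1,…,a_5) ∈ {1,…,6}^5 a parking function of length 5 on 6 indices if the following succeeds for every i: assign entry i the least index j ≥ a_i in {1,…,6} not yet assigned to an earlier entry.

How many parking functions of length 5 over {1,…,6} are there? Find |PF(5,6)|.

|PF(5,6)| = (6−5+1)·(6+1)^(5−1) = 2·2401 = 4802 (Konheim–Weiss)
One tuple (4,2,4,4,1) → sorted (1,2,4,4,4): b_i ≤ 1+i ∀i, a PF.

4802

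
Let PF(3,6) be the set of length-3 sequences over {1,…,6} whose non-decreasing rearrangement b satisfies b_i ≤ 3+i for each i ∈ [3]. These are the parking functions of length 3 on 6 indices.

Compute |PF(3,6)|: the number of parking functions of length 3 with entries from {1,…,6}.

196

Count = (6−3+1)·(6+1)^(3−1) = 4·49 = 196 (Pollak)
Check (1,3,1) → sorted (1,1,3): b_i ≤ 3+i ∀i, a PF.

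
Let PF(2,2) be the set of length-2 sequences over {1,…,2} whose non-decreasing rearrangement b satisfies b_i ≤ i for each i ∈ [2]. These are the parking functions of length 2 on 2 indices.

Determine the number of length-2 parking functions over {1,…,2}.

Count = (2+1−2)·(2+1)^{2−1} = 1·3 = 3
One tuple (2,1) → sorted (1,2): b_i ≤ i ∀i, a PF.

3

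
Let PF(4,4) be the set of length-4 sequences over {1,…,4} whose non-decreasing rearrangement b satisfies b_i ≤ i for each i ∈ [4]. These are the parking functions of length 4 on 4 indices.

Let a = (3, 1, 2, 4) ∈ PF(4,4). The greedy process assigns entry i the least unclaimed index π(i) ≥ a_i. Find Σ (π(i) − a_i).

Σπ = 10 ({1..4} each once); Σa = 3+1+2+4 = 10; disp = 10−10 = 0.

0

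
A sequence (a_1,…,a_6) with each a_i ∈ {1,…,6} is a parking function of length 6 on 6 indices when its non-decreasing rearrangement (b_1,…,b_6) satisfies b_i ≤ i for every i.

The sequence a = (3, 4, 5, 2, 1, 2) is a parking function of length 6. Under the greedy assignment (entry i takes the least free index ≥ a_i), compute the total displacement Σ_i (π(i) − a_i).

4

Σπ(i) = 1+…+6 = 21; Σa = 3+4+5+2+1+2 = 17; disp = 21−17 = 4.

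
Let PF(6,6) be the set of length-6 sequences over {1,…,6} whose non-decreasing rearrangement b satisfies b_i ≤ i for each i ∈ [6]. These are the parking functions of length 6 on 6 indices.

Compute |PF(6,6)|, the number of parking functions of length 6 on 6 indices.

#PF = (7−6)·7^(6−1) = 1×16807 = 16807 [KW]
One tuple (1,3,2,5,4,3) → sorted (1,2,3,3,4,5): b_i ≤ i ∀i, a PF.

16807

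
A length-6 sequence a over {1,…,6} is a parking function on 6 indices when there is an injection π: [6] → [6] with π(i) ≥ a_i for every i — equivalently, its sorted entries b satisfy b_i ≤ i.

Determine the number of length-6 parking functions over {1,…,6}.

|PF| = (7−6)·7^(6−1) = 1·16807 = 16807
Example (2,2,2,3,3,1) → sorted (1,2,2,2,3,3): b_i ≤ i ∀i, a PF.

16807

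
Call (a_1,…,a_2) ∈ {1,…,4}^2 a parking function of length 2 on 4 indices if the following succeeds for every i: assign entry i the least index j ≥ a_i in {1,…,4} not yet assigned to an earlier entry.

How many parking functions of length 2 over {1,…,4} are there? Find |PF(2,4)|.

#PF = (5−2)·5^(2−1) = 3·5 = 15 (Konheim–Weiss)
E.g. (3,4) → sorted (3,4): b_i ≤ 2+i ∀i, a PF.

15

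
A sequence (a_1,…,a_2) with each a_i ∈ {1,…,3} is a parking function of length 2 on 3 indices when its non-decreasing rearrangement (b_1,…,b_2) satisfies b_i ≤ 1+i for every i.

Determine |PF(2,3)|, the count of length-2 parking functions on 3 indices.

8

|PF| = (3+1−2)·(3+1)^{2−1} = 2 · 4 = 8 (Konheim–Weiss)
One tuple (2,2) → sorted (2,2): b_i ≤ 1+i ∀i, a PF.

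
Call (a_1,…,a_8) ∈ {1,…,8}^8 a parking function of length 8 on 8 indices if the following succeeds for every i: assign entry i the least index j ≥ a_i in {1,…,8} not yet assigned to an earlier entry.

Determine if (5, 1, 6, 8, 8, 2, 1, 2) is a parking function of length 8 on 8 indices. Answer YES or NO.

Sorted: b = (1, 1, 2, 2, 5, 6, 8, 8).
  b_1=1 ≤ 1
  b_2=1 ≤ 2
  b_3=2 ≤ 3
  b_4=2 ≤ 4
  b_5=5 ≤ 5
  b_6=6 ≤ 6
  b_7=8 > 7
  fails at i=7 ⇒ NO

NO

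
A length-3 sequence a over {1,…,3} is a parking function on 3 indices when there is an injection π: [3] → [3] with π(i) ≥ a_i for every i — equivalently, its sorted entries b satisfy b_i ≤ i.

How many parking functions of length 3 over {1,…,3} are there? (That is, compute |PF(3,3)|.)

16

Count = (3+1−3)·(3+1)^{3−1} = 1 · 16 = 16 [KW]
Example (2,3,1) → sorted (1,2,3): b_i ≤ i ∀i, a PF.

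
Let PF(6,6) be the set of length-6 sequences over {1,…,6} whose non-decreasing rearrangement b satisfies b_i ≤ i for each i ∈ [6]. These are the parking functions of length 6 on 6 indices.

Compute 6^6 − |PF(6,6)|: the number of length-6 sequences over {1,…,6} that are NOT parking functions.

29849

|PF(6,6)| = 1·7^5 = 1 · 16807 = 16807
Example (5,5,2,5,5,3) → sorted (2,3,5,5,5,5): b_1=2>1, not a PF.
Total 46656; non-PF = 46656−16807 = 29849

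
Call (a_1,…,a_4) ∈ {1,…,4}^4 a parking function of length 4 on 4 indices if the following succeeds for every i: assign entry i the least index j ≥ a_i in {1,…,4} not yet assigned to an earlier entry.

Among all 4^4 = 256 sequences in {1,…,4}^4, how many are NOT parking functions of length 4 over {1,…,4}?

|PF(4,4)| = (4+1−4)·(4+1)^{4−1} = 1·125 = 125 [KW]
One tuple (1,4,4,4) → sorted (1,4,4,4): b_2=4>2, not a PF.
So 256 − 125 = 131 fail.

131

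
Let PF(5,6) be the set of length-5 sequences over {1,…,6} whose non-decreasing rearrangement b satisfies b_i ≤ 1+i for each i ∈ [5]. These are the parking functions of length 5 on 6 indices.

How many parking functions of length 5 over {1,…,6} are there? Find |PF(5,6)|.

|PF| = (7−5)·7^(5−1) = 2·2401 = 4802 (Konheim–Weiss)
E.g. (4,1,3,5,6) → sorted (1,3,4,5,6): b_i ≤ 1+i ∀i, a PF.

4802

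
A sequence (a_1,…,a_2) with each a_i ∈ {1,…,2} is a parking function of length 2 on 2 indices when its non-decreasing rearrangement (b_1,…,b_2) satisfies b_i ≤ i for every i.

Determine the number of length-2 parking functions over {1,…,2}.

|PF(2,2)| = (3−2)·3^(2−1) = 1×3 = 3 [KW]
Example (1,1) → sorted (1,1): b_i ≤ i ∀i, a PF.

3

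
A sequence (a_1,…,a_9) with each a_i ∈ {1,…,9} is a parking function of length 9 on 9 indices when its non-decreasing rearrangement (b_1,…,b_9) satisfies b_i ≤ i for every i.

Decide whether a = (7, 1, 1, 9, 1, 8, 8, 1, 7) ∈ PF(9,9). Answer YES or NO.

Order a: b = (1, 1, 1, 1, 7, 7, 8, 8, 9).
  b_1=1 ≤ 1
  b_2=1 ≤ 2
  b_3=1 ≤ 3
  b_4=1 ≤ 4
  b_5=7 > 5
  fails at i=5 ⇒ NO

NO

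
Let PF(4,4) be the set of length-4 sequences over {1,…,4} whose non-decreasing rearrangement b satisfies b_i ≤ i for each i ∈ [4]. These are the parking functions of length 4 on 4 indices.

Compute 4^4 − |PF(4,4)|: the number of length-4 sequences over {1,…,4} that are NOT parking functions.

131

Count = 1·5^3 = 1×125 = 125 (Konheim–Weiss)
Example (4,3,3,3) → sorted (3,3,3,4): b_1=3>1, not a PF.
So 256 − 125 = 131 fail.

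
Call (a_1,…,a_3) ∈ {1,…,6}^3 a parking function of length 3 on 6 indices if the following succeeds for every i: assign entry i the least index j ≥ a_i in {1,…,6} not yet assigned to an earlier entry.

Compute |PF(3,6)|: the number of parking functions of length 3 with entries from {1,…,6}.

#PF = (6+1−3)·(6+1)^{3−1} = 4×49 = 196 (Konheim–Weiss)
E.g. (3,5,2) → sorted (2,3,5): b_i ≤ 3+i ∀i, a PF.

196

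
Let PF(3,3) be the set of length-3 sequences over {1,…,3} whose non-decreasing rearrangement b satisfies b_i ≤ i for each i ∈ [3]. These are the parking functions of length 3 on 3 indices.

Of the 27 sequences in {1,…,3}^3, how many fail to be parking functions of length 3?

Count = (3−3+1)·(3+1)^(3−1) = 1·16 = 16 (Pollak)
Check (3,3,3) → sorted (3,3,3): b_1=3>1, not a PF.
So 27 − 16 = 11 fail.

11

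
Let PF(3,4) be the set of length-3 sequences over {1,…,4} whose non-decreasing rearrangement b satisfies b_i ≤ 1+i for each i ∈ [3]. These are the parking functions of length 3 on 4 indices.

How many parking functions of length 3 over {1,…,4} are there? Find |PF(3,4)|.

50

|PF(3,4)| = (4+1−3)·(4+1)^{3−1} = 2·25 = 50 (Pollak)
Example (2,1,4) → sorted (1,2,4): b_i ≤ 1+i ∀i, a PF.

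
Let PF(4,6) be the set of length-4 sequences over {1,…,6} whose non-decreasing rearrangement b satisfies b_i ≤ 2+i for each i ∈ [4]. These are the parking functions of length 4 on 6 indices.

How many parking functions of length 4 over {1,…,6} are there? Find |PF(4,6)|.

#PF = (6−4+1)·(6+1)^(4−1) = 3×343 = 1029 [KW]
Example (3,2,2,3) → sorted (2,2,3,3): b_i ≤ 2+i ∀i, a PF.

1029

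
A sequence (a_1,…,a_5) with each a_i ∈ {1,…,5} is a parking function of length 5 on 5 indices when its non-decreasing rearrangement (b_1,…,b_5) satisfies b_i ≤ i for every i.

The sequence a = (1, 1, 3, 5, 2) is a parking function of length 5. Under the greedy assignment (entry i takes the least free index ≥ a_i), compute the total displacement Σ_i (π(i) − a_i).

Σπ = 5·6/2 = 15 (π permutes [5]); Σa = 1+1+3+5+2 = 12; disp = 15−12 = 3.

3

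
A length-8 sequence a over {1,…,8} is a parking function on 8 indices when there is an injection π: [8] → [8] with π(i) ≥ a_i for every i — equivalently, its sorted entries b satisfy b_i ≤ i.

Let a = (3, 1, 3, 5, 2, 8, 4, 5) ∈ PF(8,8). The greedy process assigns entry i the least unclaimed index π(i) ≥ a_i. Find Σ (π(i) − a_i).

Σπ = 36 ({1..8} each once); Σa = 3+1+3+5+2+8+4+5 = 31; disp = 36−31 = 5.

5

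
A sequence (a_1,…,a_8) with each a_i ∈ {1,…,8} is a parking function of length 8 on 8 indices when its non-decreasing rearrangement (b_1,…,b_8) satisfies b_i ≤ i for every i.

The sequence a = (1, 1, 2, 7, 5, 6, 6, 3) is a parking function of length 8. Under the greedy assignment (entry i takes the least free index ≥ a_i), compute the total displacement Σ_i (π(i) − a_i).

5

Σπ = 8·9/2 = 36 (π permutes [8]); Σa = 1+1+2+7+5+6+6+3 = 31; disp = 36−31 = 5.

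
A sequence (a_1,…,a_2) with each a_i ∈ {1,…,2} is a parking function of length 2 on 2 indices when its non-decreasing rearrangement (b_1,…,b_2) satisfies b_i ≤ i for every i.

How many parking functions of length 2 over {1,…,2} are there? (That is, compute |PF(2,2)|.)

|PF| = (3−2)·3^(2−1) = 1×3 = 3
Check (1,2) → sorted (1,2): b_i ≤ i ∀i, a PF.

3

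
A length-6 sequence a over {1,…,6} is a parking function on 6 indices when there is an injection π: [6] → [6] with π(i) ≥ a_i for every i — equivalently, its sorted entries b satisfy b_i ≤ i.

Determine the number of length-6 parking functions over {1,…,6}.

16807

#PF = (6+1−6)·(6+1)^{6−1} = 1 · 16807 = 16807 (Pollak)
Check (2,4,1,5,3,4) → sorted (1,2,3,4,4,5): b_i ≤ i ∀i, a PF.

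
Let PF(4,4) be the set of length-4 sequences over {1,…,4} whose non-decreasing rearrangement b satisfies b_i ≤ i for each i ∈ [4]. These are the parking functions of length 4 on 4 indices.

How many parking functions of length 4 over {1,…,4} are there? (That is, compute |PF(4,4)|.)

125

Count = (5−4)·5^(4−1) = 1·125 = 125
Check (1,1,3,3) → sorted (1,1,3,3): b_i ≤ i ∀i, a PF.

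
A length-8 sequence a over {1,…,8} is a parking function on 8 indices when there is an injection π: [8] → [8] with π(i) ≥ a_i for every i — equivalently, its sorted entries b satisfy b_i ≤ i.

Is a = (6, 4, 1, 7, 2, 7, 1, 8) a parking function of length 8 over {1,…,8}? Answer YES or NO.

Sorted: b = (1, 1, 2, 4, 6, 7, 7, 8).
  b_1=1 ≤ 1
  b_2=1 ≤ 2
  b_3=2 ≤ 3
  b_4=4 ≤ 4
  b_5=6 > 5
  fails at i=5 ⇒ NO

NO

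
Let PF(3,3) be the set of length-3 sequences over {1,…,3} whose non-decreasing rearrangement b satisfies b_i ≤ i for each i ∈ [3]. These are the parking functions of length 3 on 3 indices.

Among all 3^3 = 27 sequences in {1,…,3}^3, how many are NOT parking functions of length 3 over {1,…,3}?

Count = 1·4^2 = 1·16 = 16 (Konheim–Weiss)
E.g. (3,3,3) → sorted (3,3,3): b_1=3>1, not a PF.
So 27 − 16 = 11 fail.

11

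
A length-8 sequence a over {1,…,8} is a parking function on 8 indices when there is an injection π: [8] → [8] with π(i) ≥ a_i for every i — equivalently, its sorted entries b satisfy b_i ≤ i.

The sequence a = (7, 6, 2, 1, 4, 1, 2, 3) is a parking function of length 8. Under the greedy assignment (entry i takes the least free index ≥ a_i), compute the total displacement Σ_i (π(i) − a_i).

Σπ(i) = 1+…+8 = 36; Σa = 7+6+2+1+4+1+2+3 = 26; disp = 36−26 = 10.

10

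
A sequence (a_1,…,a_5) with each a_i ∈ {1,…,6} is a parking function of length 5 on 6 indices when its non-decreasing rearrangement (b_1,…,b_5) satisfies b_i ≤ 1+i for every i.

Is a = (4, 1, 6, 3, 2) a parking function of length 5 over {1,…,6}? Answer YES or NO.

YES

Sorted: b = (1, 2, 3, 4, 6).
  b_1=1 ≤ 2
  b_2=2 ≤ 3
  b_3=3 ≤ 4
  b_4=4 ≤ 5
  b_5=6 ≤ 6
All bounds hold ⇒ YES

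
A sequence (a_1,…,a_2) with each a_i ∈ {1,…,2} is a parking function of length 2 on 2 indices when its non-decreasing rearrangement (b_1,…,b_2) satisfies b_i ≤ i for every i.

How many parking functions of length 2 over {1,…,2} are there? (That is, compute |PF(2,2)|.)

3

|PF| = (2−2+1)·(2+1)^(2−1) = 1·3 = 3
One tuple (2,1) → sorted (1,2): b_i ≤ i ∀i, a PF.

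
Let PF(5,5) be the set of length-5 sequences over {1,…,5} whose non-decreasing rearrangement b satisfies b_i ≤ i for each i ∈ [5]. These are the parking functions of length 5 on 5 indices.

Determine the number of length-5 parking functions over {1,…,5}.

|PF| = (5−5+1)·(5+1)^(5−1) = 1 · 1296 = 1296 (Konheim–Weiss)
E.g. (3,1,2,3,5) → sorted (1,2,3,3,5): b_i ≤ i ∀i, a PF.

1296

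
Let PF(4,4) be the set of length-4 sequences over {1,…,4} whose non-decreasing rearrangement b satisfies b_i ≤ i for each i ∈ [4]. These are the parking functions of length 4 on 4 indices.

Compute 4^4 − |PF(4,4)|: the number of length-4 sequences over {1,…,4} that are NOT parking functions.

131

|PF| = (4+1−4)·(4+1)^{4−1} = 1×125 = 125 (Pollak)
Check (3,3,2,2) → sorted (2,2,3,3): b_1=2>1, not a PF.
Total 256; non-PF = 256−125 = 131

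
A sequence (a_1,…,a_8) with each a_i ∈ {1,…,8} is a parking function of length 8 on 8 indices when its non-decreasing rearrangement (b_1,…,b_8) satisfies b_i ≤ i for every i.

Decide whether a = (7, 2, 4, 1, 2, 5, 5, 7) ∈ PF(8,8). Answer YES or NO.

Order a: b = (1, 2, 2, 4, 5, 5, 7, 7).
  b_1=1 ≤ 1
  b_2=2 ≤ 2
  b_3=2 ≤ 3
  b_4=4 ≤ 4
  b_5=5 ≤ 5
  b_6=5 ≤ 6
  b_7=7 ≤ 7
  b_8=7 ≤ 8
All bounds hold ⇒ YES

YES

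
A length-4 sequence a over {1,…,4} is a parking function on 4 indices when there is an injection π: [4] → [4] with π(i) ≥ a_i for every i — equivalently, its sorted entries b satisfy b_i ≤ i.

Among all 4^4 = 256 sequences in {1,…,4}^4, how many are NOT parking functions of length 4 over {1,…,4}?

|PF(4,4)| = (4+1−4)·(4+1)^{4−1} = 1×125 = 125 (Pollak)
One tuple (4,4,1,3) → sorted (1,3,4,4): b_2=3>2, not a PF.
So 256 − 125 = 131 fail.

131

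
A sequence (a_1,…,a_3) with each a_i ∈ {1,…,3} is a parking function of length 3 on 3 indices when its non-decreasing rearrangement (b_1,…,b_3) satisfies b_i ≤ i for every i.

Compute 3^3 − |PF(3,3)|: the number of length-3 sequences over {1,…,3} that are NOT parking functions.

|PF| = (3+1−3)·(3+1)^{3−1} = 1×16 = 16 (Konheim–Weiss)
Example (1,3,3) → sorted (1,3,3): b_2=3>2, not a PF.
So 27 − 16 = 11 fail.

11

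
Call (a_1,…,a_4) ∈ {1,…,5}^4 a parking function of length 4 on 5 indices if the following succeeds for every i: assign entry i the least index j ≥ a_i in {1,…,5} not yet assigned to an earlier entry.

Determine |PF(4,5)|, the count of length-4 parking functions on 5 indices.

Count = (5−4+1)·(5+1)^(4−1) = 2·216 = 432 (Pollak)
Example (3,2,1,5) → sorted (1,2,3,5): b_i ≤ 1+i ∀i, a PF.

432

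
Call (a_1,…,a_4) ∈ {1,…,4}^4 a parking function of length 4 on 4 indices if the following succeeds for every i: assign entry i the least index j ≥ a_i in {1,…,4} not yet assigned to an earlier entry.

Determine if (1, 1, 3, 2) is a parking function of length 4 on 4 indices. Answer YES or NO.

Rearranged: b = (1, 1, 2, 3).
  b_1=1 ≤ 1
  b_2=1 ≤ 2
  b_3=2 ≤ 3
  b_4=3 ≤ 4
All bounds hold ⇒ YES

YES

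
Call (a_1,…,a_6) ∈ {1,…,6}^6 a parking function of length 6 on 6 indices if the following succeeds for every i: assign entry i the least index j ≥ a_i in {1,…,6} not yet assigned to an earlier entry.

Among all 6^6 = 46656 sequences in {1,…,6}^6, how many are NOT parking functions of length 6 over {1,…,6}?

29849

|PF| = (6+1−6)·(6+1)^{6−1} = 1·16807 = 16807 [KW]
E.g. (6,6,6,3,1,3) → sorted (1,3,3,6,6,6): b_2=3>2, not a PF.
6^6 − 16807 = 46656 − 16807 = 29849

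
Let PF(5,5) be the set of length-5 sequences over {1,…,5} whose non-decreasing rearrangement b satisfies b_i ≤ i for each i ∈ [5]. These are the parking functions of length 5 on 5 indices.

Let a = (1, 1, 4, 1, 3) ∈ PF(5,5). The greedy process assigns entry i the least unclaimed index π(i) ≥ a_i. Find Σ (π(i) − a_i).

5

Σπ(i) = 1+…+5 = 15; Σa = 1+1+4+1+3 = 10; disp = 15−10 = 5.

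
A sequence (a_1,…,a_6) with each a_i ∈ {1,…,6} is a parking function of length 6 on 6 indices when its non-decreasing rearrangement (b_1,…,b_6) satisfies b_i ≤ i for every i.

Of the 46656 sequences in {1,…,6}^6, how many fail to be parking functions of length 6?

#PF = 1·7^5 = 1×16807 = 16807 (Konheim–Weiss)
Example (2,3,3,4,4,5) → sorted (2,3,3,4,4,5): b_1=2>1, not a PF.
6^6 − 16807 = 46656 − 16807 = 29849

29849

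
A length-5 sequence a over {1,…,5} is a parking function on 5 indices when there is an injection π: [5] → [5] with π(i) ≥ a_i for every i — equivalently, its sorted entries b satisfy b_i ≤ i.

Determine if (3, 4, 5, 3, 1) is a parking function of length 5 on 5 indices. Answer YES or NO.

NO

Order a: b = (1, 3, 3, 4, 5).
  b_1=1 ≤ 1
  b_2=3 > 2
  fails at i=2 ⇒ NO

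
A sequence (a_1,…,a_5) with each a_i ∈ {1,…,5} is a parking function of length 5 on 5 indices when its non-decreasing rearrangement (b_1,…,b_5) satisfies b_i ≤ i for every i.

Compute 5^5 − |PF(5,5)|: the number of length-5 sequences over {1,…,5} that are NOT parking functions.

Count = (5+1−5)·(5+1)^{5−1} = 1 · 1296 = 1296 [KW]
E.g. (5,4,5,5,1) → sorted (1,4,5,5,5): b_2=4>2, not a PF.
So 3125 − 1296 = 1829 fail.

1829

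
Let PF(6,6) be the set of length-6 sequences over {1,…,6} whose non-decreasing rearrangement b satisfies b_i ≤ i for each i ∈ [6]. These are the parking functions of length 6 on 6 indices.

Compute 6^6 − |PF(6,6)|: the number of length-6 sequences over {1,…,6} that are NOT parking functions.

29849

Count = (7−6)·7^(6−1) = 1×16807 = 16807 (Konheim–Weiss)
E.g. (3,4,6,5,3,5) → sorted (3,3,4,5,5,6): b_1=3>1, not a PF.
Total 46656; non-PF = 46656−16807 = 29849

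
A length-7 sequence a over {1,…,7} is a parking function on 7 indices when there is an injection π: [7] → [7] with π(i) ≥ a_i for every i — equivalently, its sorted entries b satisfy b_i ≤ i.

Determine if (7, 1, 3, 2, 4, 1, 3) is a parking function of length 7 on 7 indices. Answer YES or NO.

YES

Order a: b = (1, 1, 2, 3, 3, 4, 7).
  b_1=1 ≤ 1
  b_2=1 ≤ 2
  b_3=2 ≤ 3
  b_4=3 ≤ 4
  b_5=3 ≤ 5
  b_6=4 ≤ 6
  b_7=7 ≤ 7
All bounds hold ⇒ YES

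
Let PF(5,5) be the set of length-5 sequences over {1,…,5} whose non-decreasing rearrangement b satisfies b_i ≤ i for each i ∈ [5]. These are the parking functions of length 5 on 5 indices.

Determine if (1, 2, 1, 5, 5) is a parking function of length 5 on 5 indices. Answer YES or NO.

NO

Sorted: b = (1, 1, 2, 5, 5).
  b_1=1 ≤ 1
  b_2=1 ≤ 2
  b_3=2 ≤ 3
  b_4=5 > 4
  fails at i=4 ⇒ NO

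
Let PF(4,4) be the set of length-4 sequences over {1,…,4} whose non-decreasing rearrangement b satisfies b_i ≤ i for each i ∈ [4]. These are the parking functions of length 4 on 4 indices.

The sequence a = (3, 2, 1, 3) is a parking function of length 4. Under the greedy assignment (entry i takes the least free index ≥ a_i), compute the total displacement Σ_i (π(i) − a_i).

1

Σπ = 10 ({1..4} each once); Σa = 3+2+1+3 = 9; disp = 10−9 = 1.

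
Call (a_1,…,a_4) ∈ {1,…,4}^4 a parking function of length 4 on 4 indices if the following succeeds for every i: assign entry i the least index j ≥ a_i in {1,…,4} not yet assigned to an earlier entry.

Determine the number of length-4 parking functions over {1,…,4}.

|PF(4,4)| = (4−4+1)·(4+1)^(4−1) = 1 · 125 = 125 (Konheim–Weiss)
One tuple (2,1,4,3) → sorted (1,2,3,4): b_i ≤ i ∀i, a PF.

125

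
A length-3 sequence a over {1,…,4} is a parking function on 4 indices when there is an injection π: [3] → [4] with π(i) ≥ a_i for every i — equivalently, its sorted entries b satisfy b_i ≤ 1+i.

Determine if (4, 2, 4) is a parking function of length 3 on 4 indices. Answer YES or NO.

Rearranged: b = (2, 4, 4).
  b_1=2 ≤ 2
  b_2=4 > 3
  fails at i=2 ⇒ NO

NO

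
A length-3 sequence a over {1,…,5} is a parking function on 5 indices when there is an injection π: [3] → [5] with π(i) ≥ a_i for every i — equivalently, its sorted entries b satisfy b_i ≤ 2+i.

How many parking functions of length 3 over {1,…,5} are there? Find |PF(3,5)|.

|PF| = (5−3+1)·(5+1)^(3−1) = 3×36 = 108 [KW]
E.g. (1,1,1) → sorted (1,1,1): b_i ≤ 2+i ∀i, a PF.

108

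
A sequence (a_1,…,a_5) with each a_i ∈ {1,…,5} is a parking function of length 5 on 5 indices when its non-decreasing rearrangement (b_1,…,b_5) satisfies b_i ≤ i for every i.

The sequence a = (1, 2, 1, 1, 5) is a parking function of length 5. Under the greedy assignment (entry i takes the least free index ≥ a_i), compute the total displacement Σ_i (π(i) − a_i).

Σπ(i) = 1+…+5 = 15; Σa = 1+2+1+1+5 = 10; disp = 15−10 = 5.

5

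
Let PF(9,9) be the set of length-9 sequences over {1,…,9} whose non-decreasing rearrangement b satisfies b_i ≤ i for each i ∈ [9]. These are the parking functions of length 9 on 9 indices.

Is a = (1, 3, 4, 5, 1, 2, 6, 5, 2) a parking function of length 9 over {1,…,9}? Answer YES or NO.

Sorted: b = (1, 1, 2, 2, 3, 4, 5, 5, 6).
  b_1=1 ≤ 1
  b_2=1 ≤ 2
  b_3=2 ≤ 3
  b_4=2 ≤ 4
  b_5=3 ≤ 5
  b_6=4 ≤ 6
  b_7=5 ≤ 7
  b_8=5 ≤ 8
  b_9=6 ≤ 9
All bounds hold ⇒ YES

YES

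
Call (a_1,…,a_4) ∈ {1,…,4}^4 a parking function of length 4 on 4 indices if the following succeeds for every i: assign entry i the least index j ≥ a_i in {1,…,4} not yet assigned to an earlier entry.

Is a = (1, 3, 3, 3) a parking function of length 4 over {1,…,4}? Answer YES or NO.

Sorted: b = (1, 3, 3, 3).
  b_1=1 ≤ 1
  b_2=3 > 2
  fails at i=2 ⇒ NO

NO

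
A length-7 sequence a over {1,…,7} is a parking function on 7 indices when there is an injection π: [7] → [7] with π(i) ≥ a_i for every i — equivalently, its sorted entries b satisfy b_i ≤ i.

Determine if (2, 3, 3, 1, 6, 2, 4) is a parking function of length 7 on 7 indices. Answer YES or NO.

Rearranged: b = (1, 2, 2, 3, 3, 4, 6).
  b_1=1 ≤ 1
  b_2=2 ≤ 2
  b_3=2 ≤ 3
  b_4=3 ≤ 4
  b_5=3 ≤ 5
  b_6=4 ≤ 6
  b_7=6 ≤ 7
All bounds hold ⇒ YES

YES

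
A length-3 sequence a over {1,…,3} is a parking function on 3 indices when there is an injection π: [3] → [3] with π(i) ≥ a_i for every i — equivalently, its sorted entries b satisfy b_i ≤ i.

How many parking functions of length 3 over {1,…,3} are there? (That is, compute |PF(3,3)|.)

|PF| = (4−3)·4^(3−1) = 1×16 = 16 (Pollak)
One tuple (1,2,3) → sorted (1,2,3): b_i ≤ i ∀i, a PF.

16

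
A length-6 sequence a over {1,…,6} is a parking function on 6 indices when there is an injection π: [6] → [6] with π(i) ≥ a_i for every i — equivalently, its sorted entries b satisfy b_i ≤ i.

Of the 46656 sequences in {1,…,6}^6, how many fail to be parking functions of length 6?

29849

#PF = 1·7^5 = 1 · 16807 = 16807 (Pollak)
Example (5,4,6,4,5,6) → sorted (4,4,5,5,6,6): b_1=4>1, not a PF.
6^6 − 16807 = 46656 − 16807 = 29849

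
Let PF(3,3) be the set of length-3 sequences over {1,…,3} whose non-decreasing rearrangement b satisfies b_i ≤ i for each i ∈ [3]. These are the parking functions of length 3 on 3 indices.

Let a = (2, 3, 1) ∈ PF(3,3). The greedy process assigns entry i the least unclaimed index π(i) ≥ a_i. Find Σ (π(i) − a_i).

Σπ(i) = 1+…+3 = 6; Σa = 2+3+1 = 6; disp = 6−6 = 0.

0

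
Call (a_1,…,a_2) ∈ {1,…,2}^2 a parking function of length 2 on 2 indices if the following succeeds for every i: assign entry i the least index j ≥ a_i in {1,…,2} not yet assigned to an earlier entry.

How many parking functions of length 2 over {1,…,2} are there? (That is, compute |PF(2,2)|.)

|PF| = 1·3^1 = 1 · 3 = 3
E.g. (2,1) → sorted (1,2): b_i ≤ i ∀i, a PF.

3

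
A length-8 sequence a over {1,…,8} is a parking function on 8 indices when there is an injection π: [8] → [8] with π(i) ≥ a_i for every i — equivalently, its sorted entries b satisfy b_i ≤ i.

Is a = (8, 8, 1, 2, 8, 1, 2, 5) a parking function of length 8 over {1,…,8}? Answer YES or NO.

Order a: b = (1, 1, 2, 2, 5, 8, 8, 8).
  b_1=1 ≤ 1
  b_2=1 ≤ 2
  b_3=2 ≤ 3
  b_4=2 ≤ 4
  b_5=5 ≤ 5
  b_6=8 > 6
  fails at i=6 ⇒ NO

NO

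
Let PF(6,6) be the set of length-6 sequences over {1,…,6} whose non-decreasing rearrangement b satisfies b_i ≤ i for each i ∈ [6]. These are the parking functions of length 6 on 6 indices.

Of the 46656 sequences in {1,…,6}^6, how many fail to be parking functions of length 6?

|PF(6,6)| = 1·7^5 = 1·16807 = 16807 (Pollak)
Example (2,5,6,3,6,6) → sorted (2,3,5,6,6,6): b_1=2>1, not a PF.
Total 46656; non-PF = 46656−16807 = 29849

29849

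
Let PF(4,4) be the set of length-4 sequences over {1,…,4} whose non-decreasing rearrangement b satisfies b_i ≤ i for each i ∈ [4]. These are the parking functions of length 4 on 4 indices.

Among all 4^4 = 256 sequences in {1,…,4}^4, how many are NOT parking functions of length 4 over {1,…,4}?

131

|PF(4,4)| = (5−4)·5^(4−1) = 1 · 125 = 125
One tuple (4,3,4,4) → sorted (3,4,4,4): b_1=3>1, not a PF.
4^4 − 125 = 256 − 125 = 131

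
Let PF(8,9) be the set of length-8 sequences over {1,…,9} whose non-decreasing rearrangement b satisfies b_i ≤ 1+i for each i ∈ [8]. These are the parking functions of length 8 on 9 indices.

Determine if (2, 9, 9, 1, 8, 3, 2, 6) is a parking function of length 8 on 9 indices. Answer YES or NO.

Sorted: b = (1, 2, 2, 3, 6, 8, 9, 9).
  b_1=1 ≤ 2
  b_2=2 ≤ 3
  b_3=2 ≤ 4
  b_4=3 ≤ 5
  b_5=6 ≤ 6
  b_6=8 > 7
  fails at i=6 ⇒ NO

NO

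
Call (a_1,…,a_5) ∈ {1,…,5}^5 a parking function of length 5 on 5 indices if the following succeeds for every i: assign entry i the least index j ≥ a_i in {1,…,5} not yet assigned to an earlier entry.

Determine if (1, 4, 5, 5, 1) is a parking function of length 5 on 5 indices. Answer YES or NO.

NO

Rearranged: b = (1, 1, 4, 5, 5).
  b_1=1 ≤ 1
  b_2=1 ≤ 2
  b_3=4 > 3
  fails at i=3 ⇒ NO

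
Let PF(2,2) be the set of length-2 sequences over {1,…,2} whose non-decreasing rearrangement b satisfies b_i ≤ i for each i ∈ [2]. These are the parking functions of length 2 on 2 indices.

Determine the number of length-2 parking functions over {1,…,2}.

#PF = 1·3^1 = 1·3 = 3 (Pollak)
Check (1,2) → sorted (1,2): b_i ≤ i ∀i, a PF.

3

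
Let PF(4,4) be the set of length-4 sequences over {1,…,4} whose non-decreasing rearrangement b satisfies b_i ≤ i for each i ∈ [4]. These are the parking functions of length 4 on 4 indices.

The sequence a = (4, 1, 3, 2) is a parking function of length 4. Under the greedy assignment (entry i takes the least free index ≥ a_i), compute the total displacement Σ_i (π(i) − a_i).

Σπ = 4·5/2 = 10 (π permutes [4]); Σa = 4+1+3+2 = 10; disp = 10−10 = 0.

0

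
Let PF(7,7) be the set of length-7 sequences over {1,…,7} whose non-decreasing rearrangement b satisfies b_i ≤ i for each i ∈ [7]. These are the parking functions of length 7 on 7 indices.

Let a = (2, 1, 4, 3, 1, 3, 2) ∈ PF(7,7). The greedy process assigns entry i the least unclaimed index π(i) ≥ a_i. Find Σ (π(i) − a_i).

Σπ = 7·8/2 = 28 (π permutes [7]); Σa = 2+1+4+3+1+3+2 = 16; disp = 28−16 = 12.

12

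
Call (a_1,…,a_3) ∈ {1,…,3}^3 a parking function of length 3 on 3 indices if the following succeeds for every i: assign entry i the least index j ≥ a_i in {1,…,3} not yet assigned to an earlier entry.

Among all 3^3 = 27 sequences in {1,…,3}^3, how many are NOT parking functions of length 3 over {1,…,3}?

11

|PF(3,3)| = (3+1−3)·(3+1)^{3−1} = 1×16 = 16 [KW]
One tuple (2,3,2) → sorted (2,2,3): b_1=2>1, not a PF.
Total 27; non-PF = 27−16 = 11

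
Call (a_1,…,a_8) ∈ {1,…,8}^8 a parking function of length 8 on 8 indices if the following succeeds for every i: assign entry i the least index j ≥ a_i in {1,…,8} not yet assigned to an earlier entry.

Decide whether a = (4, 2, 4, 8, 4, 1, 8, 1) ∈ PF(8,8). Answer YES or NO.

NO

Sorted: b = (1, 1, 2, 4, 4, 4, 8, 8).
  b_1=1 ≤ 1
  b_2=1 ≤ 2
  b_3=2 ≤ 3
  b_4=4 ≤ 4
  b_5=4 ≤ 5
  b_6=4 ≤ 6
  b_7=8 > 7
  fails at i=7 ⇒ NO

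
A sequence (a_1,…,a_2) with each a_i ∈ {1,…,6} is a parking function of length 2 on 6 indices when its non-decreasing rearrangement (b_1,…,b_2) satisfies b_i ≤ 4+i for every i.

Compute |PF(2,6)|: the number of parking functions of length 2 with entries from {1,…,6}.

|PF(2,6)| = (6−2+1)·(6+1)^(2−1) = 5×7 = 35 (Konheim–Weiss)
Check (4,5) → sorted (4,5): b_i ≤ 4+i ∀i, a PF.

35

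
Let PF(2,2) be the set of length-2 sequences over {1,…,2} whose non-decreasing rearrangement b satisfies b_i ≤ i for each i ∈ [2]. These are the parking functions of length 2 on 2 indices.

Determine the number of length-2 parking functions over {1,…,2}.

|PF| = (3−2)·3^(2−1) = 1×3 = 3 [KW]
One tuple (2,1) → sorted (1,2): b_i ≤ i ∀i, a PF.

3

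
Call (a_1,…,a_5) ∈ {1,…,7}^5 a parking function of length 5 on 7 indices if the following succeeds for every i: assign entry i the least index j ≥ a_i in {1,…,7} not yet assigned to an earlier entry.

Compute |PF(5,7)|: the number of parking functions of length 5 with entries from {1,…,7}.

Count = (7−5+1)·(7+1)^(5−1) = 3×4096 = 12288 (Pollak)
Example (3,3,6,5,2) → sorted (2,3,3,5,6): b_i ≤ 2+i ∀i, a PF.

12288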